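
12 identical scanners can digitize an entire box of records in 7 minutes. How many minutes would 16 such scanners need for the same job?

21/4 minutes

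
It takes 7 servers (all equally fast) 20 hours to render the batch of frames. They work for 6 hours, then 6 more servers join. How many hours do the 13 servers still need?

98/13 hours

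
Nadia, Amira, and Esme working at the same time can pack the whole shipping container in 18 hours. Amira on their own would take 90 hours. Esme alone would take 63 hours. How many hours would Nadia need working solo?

35 hours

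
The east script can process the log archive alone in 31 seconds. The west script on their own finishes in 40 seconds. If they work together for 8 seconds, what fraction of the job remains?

Combined rate: 1/31 + 1/40 = (40 + 31)/1240 = 71/1240 per second.
In 8 seconds they complete 8·71/1240 = 71/155 of the job.
So 84/155 remains.

84/155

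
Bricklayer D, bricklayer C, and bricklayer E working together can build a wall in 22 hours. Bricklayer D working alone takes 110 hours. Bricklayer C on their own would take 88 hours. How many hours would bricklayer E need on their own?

40 hours

Combined rate is 1/22 per hour.
Known contribution: 1/110 + 1/88 = (4 + 5)/440 = 9/440 per hour.
So bricklayer E's rate is 1/22 − 9/440 = 1/40, meaning 40 hours alone.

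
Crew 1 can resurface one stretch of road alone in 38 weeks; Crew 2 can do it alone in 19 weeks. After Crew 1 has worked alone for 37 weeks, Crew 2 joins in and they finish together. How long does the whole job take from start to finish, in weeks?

In 37 weeks Crew 1 does 37/38 of the job, leaving 1/38.
Crew 1 and Crew 2 together work at 3/38 per week, so finishing takes 1/38 ÷ 3/38 = 1/3 weeks.
Total time = 37 + 1/3 = 112/3 weeks.

112/3 weeks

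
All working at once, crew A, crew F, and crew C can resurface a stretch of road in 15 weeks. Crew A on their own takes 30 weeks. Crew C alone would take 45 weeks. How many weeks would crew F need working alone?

Combined rate is 1/15 per week.
Known contribution: 1/30 + 1/45 = (3 + 2)/90 = 5/90 = 1/18 per week.
So crew F's rate is 1/15 − 1/18 = 1/90, meaning 90 weeks alone.

90 weeks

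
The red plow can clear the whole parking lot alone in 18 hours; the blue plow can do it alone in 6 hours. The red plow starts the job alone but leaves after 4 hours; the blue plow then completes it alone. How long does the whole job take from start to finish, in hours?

26/3 hours

In 4 hours the red plow does 4/18 = 2/9 of the job, leaving 7/9.
The blue plow works at 1/6 per hour, so finishing takes 7/9 ÷ 1/6 = 14/3 hours.
Total time = 4 + 14/3 = 26/3 hours.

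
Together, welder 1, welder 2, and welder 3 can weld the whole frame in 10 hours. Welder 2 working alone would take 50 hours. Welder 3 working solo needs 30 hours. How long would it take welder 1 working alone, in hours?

150/7 hours

Combined rate is 1/10 per hour.
Known contribution: 1/50 + 1/30 = (3 + 5)/150 = 8/150 = 4/75 per hour.
So welder 1's rate is 1/10 − 4/75 = 7/150, meaning 150/7 hours alone.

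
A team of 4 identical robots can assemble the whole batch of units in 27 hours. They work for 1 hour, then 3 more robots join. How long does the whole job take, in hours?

One robot does 1/108 of the job per hour.
After 1 hour with 4 robots, 1/27 is done (26/27 left).
With 7 robots the rate is 7/108, so the rest takes 26/27 ÷ 7/108 = 104/7 hours.
Total = 1 + 104/7 = 111/7 hours.

111/7 hours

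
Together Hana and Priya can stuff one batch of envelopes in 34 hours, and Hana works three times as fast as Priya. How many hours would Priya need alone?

136 hours

Let Priya's rate be r; then Hana's rate is 3r, so together (3 + 1)r = 4r = 1/34.
Thus r = 1/136 per hour.
Priya alone: 136 hours; Hana alone: 136/3 hours.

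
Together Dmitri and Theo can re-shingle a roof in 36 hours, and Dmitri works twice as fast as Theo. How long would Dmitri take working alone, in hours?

54 hours

Let Theo's rate be r; then Dmitri's rate is 2r, so together (2 + 1)r = 3r = 1/36.
Thus r = 1/108 per hour.
Theo alone: 108 hours; Dmitri alone: 54 hours.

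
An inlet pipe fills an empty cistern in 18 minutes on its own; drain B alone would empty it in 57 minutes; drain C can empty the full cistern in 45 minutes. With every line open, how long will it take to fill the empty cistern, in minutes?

Net rate = 1/18 − 1/57 − 1/45 = (95 − 30 − 38)/1710 = 27/1710 = 3/190 per minute.
Filling time = 1 ÷ (3/190) = 190/3 minutes.

190/3 minutes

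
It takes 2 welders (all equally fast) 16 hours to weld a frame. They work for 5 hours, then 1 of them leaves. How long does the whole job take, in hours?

One welder does 1/32 of the job per hour.
After 5 hours with 2 welders, 5/16 is done (11/16 left).
With 1 welder the rate is 1/32, so the rest takes 11/16 ÷ 1/32 = 22 hours.
Total = 5 + 22 = 27 hours.

27 hours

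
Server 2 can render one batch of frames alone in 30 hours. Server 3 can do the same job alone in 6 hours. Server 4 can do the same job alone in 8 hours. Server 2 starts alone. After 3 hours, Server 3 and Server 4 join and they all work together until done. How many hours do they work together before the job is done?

36/13 hours

In the first 3 hours Server 2 alone does 3/30 = 1/10 of the job, leaving 9/10.
Once everyone is working, combined rate: 1/30 + 1/6 + 1/8 = (4 + 20 + 15)/120 = 39/120 = 13/40 per hour.
Remaining 9/10 at 13/40 per hour takes 36/13 hours.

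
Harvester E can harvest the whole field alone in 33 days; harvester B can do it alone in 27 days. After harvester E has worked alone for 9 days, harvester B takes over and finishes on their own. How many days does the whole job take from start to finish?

315/11 days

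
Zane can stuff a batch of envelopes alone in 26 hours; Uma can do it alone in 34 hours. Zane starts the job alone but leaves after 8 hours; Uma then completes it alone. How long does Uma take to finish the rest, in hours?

In 8 hours Zane does 8/26 = 4/13 of the job, leaving 9/13.
Uma works at 1/34 per hour, so finishing takes 9/13 ÷ 1/34 = 306/13 hours.

306/13 hours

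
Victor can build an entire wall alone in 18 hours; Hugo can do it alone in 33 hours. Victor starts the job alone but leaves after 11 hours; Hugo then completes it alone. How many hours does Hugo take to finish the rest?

In 11 hours Victor does 11/18 of the job, leaving 7/18.
Hugo works at 1/33 per hour, so finishing takes 7/18 ÷ 1/33 = 77/6 hours.

77/6 hours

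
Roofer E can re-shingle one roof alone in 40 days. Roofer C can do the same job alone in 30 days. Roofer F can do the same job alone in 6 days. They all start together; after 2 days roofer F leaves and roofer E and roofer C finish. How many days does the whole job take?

In the first 2 days the combined rate is 9/40, so 9/20 of the job is done, leaving 11/20.
After roofer F leaves the rate is 7/120 per day; the remaining 11/20 takes 66/7 days.
Total = 2 + 66/7 = 80/7 days.

80/7 days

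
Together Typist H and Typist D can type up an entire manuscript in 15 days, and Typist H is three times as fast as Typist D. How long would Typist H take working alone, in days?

20 days

Let Typist D's rate be r; then Typist H's rate is 3r, so together (3 + 1)r = 4r = 1/15.
Thus r = 1/60 per day.
Typist D alone: 60 days; Typist H alone: 20 days.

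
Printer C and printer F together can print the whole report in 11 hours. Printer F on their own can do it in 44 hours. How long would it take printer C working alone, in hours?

Combined rate is 1/11 per hour.
Known contribution: 1/44 per hour.
So printer C's rate is 1/11 − 1/44 = 3/44, meaning 44/3 hours alone.

44/3 hours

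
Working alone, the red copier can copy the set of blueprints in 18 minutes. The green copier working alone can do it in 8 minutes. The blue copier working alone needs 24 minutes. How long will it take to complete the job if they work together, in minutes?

Combined rate: 1/18 + 1/8 + 1/24 = (4 + 9 + 3)/72 = 16/72 = 2/9 per minute.
Time = 1 ÷ (2/9) = 9/2 minutes.

9/2 minutes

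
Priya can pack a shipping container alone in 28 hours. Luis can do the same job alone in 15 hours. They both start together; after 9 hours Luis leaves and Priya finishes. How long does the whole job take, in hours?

56/5 hours

In the first 9 hours the combined rate is 43/420, so 129/140 of the job is done, leaving 11/140.
After Luis leaves the rate is 1/28 per hour; the remaining 11/140 takes 11/5 hours.
Total = 9 + 11/5 = 56/5 hours.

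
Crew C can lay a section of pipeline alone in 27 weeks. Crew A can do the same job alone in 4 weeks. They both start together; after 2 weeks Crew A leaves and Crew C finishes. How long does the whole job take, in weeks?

27/2 weeks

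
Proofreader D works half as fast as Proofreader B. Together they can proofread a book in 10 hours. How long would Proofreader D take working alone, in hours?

30 hours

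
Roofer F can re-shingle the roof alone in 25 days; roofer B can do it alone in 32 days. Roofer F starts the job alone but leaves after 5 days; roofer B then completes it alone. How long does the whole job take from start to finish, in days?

In 5 days roofer F does 5/25 = 1/5 of the job, leaving 4/5.
Roofer B works at 1/32 per day, so finishing takes 4/5 ÷ 1/32 = 128/5 days.
Total time = 5 + 128/5 = 153/5 days.

153/5 days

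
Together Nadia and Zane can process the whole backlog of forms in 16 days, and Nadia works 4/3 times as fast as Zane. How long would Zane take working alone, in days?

Let Zane's rate be r; then Nadia's rate is (4/3)r, so together (4/3 + 1)r = (7/3)r = 1/16.
Thus r = 3/112 per day.
Zane alone: 112/3 days; Nadia alone: 28 days.

112/3 days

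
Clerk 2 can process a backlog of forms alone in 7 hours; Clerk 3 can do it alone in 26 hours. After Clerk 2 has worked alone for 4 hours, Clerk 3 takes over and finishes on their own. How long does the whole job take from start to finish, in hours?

106/7 hours

In 4 hours Clerk 2 does 4/7 of the job, leaving 3/7.
Clerk 3 works at 1/26 per hour, so finishing takes 3/7 ÷ 1/26 = 78/7 hours.
Total time = 4 + 78/7 = 106/7 hours.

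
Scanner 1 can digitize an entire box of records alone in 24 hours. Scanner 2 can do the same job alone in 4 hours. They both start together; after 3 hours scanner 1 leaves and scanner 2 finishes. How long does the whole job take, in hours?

7/2 hours

In the first 3 hours the combined rate is 7/24, so 7/8 of the job is done, leaving 1/8.
After scanner 1 leaves the rate is 1/4 per hour; the remaining 1/8 takes 1/2 hours.
Total = 3 + 1/2 = 7/2 hours.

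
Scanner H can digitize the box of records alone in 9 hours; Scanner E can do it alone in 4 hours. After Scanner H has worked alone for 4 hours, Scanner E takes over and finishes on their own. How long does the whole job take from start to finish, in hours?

56/9 hours

In 4 hours Scanner H does 4/9 of the job, leaving 5/9.
Scanner E works at 1/4 per hour, so finishing takes 5/9 ÷ 1/4 = 20/9 hours.
Total time = 4 + 20/9 = 56/9 hours.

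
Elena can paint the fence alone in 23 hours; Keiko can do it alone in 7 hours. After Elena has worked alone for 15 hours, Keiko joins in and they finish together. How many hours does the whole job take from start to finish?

253/15 hours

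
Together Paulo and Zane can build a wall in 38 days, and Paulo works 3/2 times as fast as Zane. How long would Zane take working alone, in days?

95 days

Let Zane's rate be r; then Paulo's rate is (3/2)r, so together (3/2 + 1)r = (5/2)r = 1/38.
Thus r = 1/95 per day.
Zane alone: 95 days; Paulo alone: 190/3 days.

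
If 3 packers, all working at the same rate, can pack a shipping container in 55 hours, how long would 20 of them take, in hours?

33/4 hours

Total work is 3·55 = 165 packer-hours.
With 20 packers: 165/20 = 33/4 hours.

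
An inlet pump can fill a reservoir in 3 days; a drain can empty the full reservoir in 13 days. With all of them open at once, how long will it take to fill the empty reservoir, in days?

Net rate = 1/3 − 1/13 = (13 − 3)/39 = 10/39 per day.
Filling time = 1 ÷ (10/39) = 39/10 days.

39/10 days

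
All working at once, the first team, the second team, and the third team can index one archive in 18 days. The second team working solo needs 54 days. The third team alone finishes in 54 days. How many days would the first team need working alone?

54 days

Combined rate is 1/18 per day.
Known contribution: 1/54 + 1/54 = (1 + 1)/54 = 2/54 = 1/27 per day.
So the first team's rate is 1/18 − 1/27 = 1/54, meaning 54 days alone.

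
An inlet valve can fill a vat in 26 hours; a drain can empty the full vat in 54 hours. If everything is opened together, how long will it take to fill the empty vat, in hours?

Net rate = 1/26 − 1/54 = (27 − 13)/702 = 14/702 = 7/351 per hour.
Filling time = 1 ÷ (7/351) = 351/7 hours.

351/7 hours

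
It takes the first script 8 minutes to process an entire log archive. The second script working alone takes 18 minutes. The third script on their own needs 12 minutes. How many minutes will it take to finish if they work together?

72/19 minutes

Combined rate: 1/8 + 1/18 + 1/12 = (9 + 4 + 6)/72 = 19/72 per minute.
Time = 1 ÷ (19/72) = 72/19 minutes.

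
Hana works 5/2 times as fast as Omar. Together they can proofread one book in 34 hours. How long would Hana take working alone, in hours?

238/5 hours

Let Omar's rate be r; then Hana's rate is (5/2)r, so together (5/2 + 1)r = (7/2)r = 1/34.
Thus r = 1/119 per hour.
Omar alone: 119 hours; Hana alone: 238/5 hours.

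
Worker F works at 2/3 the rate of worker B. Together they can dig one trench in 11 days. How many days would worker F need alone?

Let worker B's rate be r; then worker F's rate is (2/3)r, so together (2/3 + 1)r = (5/3)r = 1/11.
Thus r = 3/55 per day.
Worker B alone: 55/3 days; worker F alone: 55/2 days.

55/2 days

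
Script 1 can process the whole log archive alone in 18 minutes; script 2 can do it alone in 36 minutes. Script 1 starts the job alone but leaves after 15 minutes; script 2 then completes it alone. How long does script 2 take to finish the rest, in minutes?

In 15 minutes script 1 does 15/18 = 5/6 of the job, leaving 1/6.
Script 2 works at 1/36 per minute, so finishing takes 1/6 ÷ 1/36 = 6 minutes.

6 minutes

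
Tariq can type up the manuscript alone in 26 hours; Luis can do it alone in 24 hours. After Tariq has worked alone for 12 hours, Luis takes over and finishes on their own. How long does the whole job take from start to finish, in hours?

324/13 hours

In 12 hours Tariq does 12/26 = 6/13 of the job, leaving 7/13.
Luis works at 1/24 per hour, so finishing takes 7/13 ÷ 1/24 = 168/13 hours.
Total time = 12 + 168/13 = 324/13 hours.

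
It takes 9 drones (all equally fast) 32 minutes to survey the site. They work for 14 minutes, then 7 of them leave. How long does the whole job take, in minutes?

One drone does 1/288 of the job per minute.
After 14 minutes with 9 drones, 7/16 is done (9/16 left).
With 2 drones the rate is 2/288 = 1/144, so the rest takes 9/16 ÷ 1/144 = 81 minutes.
Total = 14 + 81 = 95 minutes.

95 minutes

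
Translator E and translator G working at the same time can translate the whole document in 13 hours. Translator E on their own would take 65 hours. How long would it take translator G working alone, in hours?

Combined rate is 1/13 per hour.
Known contribution: 1/65 per hour.
So translator G's rate is 1/13 − 1/65 = 4/65, meaning 65/4 hours alone.

65/4 hours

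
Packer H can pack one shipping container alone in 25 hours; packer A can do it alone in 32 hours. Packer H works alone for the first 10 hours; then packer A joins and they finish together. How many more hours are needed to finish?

In 10 hours packer H does 10/25 = 2/5 of the job, leaving 3/5.
Packer H and packer A together work at 57/800 per hour, so finishing takes 3/5 ÷ 57/800 = 160/19 hours.

160/19 hours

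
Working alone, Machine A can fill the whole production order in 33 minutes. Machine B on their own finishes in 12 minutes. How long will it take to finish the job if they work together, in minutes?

Combined rate: 1/33 + 1/12 = (4 + 11)/132 = 15/132 = 5/44 per minute.
Time = 1 ÷ (5/44) = 44/5 minutes.

44/5 minutes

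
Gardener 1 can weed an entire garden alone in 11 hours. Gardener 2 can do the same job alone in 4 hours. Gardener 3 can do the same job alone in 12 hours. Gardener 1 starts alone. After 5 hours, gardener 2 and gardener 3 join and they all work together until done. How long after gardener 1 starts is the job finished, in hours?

In the first 5 hours gardener 1 alone does 5/11 of the job, leaving 6/11.
Once everyone is working, combined rate: 1/11 + 1/4 + 1/12 = (12 + 33 + 11)/132 = 56/132 = 14/33 per hour.
Remaining 6/11 at 14/33 per hour takes 9/7 hours.
Total from the start = 5 + 9/7 = 44/7 hours.

44/7 hours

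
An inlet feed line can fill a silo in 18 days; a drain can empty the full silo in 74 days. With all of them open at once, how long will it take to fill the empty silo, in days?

333/14 days

Net rate = 1/18 − 1/74 = (37 − 9)/666 = 28/666 = 14/333 per day.
Filling time = 1 ÷ (14/333) = 333/14 days.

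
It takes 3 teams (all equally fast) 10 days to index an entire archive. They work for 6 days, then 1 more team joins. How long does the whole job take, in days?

9 days

One team does 1/30 of the job per day.
After 6 days with 3 teams, 3/5 is done (2/5 left).
With 4 teams the rate is 4/30 = 2/15, so the rest takes 2/5 ÷ 2/15 = 3 days.
Total = 6 + 3 = 9 days.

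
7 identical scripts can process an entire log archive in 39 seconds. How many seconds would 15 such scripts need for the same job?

91/5 seconds

Total work is 7·39 = 273 script-seconds.
With 15 scripts: 273/15 = 91/5 seconds.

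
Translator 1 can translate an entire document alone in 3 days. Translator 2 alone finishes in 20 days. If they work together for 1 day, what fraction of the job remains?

37/60

Combined rate: 1/3 + 1/20 = (20 + 3)/60 = 23/60 per day.
In 1 day they complete 1·23/60 = 23/60 of the job.
So 37/60 remains.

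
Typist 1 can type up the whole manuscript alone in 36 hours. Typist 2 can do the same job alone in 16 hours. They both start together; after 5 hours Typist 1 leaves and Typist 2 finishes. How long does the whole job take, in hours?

124/9 hours

In the first 5 hours the combined rate is 13/144, so 65/144 of the job is done, leaving 79/144.
After Typist 1 leaves the rate is 1/16 per hour; the remaining 79/144 takes 79/9 hours.
Total = 5 + 79/9 = 124/9 hours.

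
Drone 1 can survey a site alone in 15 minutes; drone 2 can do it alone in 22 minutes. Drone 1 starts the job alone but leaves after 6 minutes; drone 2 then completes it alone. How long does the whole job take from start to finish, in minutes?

96/5 minutes

In 6 minutes drone 1 does 6/15 = 2/5 of the job, leaving 3/5.
Drone 2 works at 1/22 per minute, so finishing takes 3/5 ÷ 1/22 = 66/5 minutes.
Total time = 6 + 66/5 = 96/5 minutes.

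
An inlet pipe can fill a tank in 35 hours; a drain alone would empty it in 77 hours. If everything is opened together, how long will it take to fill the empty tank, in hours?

385/6 hours

Net rate = 1/35 − 1/77 = (11 − 5)/385 = 6/385 per hour.
Filling time = 1 ÷ (6/385) = 385/6 hours.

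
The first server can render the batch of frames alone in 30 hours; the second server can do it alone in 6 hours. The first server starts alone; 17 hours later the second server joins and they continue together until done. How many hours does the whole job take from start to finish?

In 17 hours the first server does 17/30 of the job, leaving 13/30.
The first server and the second server together work at 1/5 per hour, so finishing takes 13/30 ÷ 1/5 = 13/6 hours.
Total time = 17 + 13/6 = 115/6 hours.

115/6 hours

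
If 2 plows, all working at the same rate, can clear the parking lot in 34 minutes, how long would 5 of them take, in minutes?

68/5 minutes

Total work is 2·34 = 68 plow-minutes.
With 5 plows: 68/5 minutes.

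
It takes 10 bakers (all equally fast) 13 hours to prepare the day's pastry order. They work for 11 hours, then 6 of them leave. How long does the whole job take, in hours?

16 hours

One baker does 1/130 of the job per hour.
After 11 hours with 10 bakers, 11/13 is done (2/13 left).
With 4 bakers the rate is 4/130 = 2/65, so the rest takes 2/13 ÷ 2/65 = 5 hours.
Total = 11 + 5 = 16 hours.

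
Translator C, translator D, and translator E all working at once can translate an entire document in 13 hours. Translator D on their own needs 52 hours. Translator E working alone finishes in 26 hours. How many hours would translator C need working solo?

52 hours

Combined rate is 1/13 per hour.
Known contribution: 1/52 + 1/26 = (1 + 2)/52 = 3/52 per hour.
So translator C's rate is 1/13 − 3/52 = 1/52, meaning 52 hours alone.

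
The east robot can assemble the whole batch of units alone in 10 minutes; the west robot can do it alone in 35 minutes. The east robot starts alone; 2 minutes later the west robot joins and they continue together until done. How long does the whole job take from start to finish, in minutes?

74/9 minutes

In 2 minutes the east robot does 2/10 = 1/5 of the job, leaving 4/5.
The east robot and the west robot together work at 9/70 per minute, so finishing takes 4/5 ÷ 9/70 = 56/9 minutes.
Total time = 2 + 56/9 = 74/9 minutes.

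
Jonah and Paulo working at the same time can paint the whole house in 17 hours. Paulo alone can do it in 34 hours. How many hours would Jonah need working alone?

34 hours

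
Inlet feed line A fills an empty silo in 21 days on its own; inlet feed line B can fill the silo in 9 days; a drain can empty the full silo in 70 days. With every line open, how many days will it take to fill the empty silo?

Net rate = 1/21 + 1/9 − 1/70 = (30 + 70 − 9)/630 = 91/630 = 13/90 per day.
Filling time = 1 ÷ (13/90) = 90/13 days.

90/13 days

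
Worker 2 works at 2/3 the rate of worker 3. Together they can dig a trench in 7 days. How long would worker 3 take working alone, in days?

35/3 days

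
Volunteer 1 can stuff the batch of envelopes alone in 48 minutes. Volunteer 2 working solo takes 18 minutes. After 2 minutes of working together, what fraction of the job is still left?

Combined rate: 1/48 + 1/18 = (3 + 8)/144 = 11/144 per minute.
In 2 minutes they complete 2·11/144 = 11/72 of the job.
So 61/72 remains.

61/72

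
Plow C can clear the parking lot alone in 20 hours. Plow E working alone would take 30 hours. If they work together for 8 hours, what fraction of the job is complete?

Combined rate: 1/20 + 1/30 = (3 + 2)/60 = 5/60 = 1/12 per hour.
In 8 hours they complete 8·1/12 = 2/3 of the job.

2/3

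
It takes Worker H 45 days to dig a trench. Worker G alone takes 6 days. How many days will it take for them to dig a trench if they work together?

90/17 days

Combined rate: 1/45 + 1/6 = (2 + 15)/90 = 17/90 per day.
Time = 1 ÷ (17/90) = 90/17 days.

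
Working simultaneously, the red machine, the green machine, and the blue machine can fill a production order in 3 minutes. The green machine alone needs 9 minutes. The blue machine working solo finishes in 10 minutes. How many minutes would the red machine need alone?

Combined rate is 1/3 per minute.
Known contribution: 1/9 + 1/10 = (10 + 9)/90 = 19/90 per minute.
So the red machine's rate is 1/3 − 19/90 = 11/90, meaning 90/11 minutes alone.

90/11 minutes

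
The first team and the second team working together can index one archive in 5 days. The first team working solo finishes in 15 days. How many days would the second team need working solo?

Combined rate is 1/5 per day.
Known contribution: 1/15 per day.
So the second team's rate is 1/5 − 1/15 = 2/15, meaning 15/2 days alone.

15/2 days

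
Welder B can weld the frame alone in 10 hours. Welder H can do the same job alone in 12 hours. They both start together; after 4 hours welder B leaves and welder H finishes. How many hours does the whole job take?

In the first 4 hours the combined rate is 11/60, so 11/15 of the job is done, leaving 4/15.
After welder B leaves the rate is 1/12 per hour; the remaining 4/15 takes 16/5 hours.
Total = 4 + 16/5 = 36/5 hours.

36/5 hours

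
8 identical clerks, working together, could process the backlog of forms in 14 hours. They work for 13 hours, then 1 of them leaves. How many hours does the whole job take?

99/7 hours

One clerk does 1/112 of the job per hour.
After 13 hours with 8 clerks, 13/14 is done (1/14 left).
With 7 clerks the rate is 7/112 = 1/16, so the rest takes 1/14 ÷ 1/16 = 8/7 hours.
Total = 13 + 8/7 = 99/7 hours.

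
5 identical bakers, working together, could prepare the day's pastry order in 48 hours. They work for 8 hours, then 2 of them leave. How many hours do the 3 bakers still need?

One baker does 1/240 of the job per hour.
After 8 hours with 5 bakers, 1/6 is done (5/6 left).
With 3 bakers the rate is 3/240 = 1/80, so the rest takes 5/6 ÷ 1/80 = 200/3 hours.

200/3 hours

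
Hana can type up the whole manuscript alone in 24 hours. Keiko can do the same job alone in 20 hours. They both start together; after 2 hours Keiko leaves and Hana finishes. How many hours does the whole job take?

108/5 hours

In the first 2 hours the combined rate is 11/120, so 11/60 of the job is done, leaving 49/60.
After Keiko leaves the rate is 1/24 per hour; the remaining 49/60 takes 98/5 hours.
Total = 2 + 98/5 = 108/5 hours.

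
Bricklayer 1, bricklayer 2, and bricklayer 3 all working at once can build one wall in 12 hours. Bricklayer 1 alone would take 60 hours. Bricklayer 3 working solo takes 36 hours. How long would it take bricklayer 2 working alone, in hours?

180/7 hours

Combined rate is 1/12 per hour.
Known contribution: 1/60 + 1/36 = (3 + 5)/180 = 8/180 = 2/45 per hour.
So bricklayer 2's rate is 1/12 − 2/45 = 7/180, meaning 180/7 hours alone.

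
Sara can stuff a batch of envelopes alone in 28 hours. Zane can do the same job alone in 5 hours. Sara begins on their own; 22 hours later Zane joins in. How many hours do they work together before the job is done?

10/11 hours

In the first 22 hours Sara alone does 22/28 = 11/14 of the job, leaving 3/14.
Once everyone is working, combined rate: 1/28 + 1/5 = (5 + 28)/140 = 33/140 per hour.
Remaining 3/14 at 33/140 per hour takes 10/11 hours.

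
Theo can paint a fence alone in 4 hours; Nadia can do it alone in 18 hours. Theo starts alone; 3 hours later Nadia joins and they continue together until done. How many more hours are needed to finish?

9/11 hours

In 3 hours Theo does 3/4 of the job, leaving 1/4.
Theo and Nadia together work at 11/36 per hour, so finishing takes 1/4 ÷ 11/36 = 9/11 hours.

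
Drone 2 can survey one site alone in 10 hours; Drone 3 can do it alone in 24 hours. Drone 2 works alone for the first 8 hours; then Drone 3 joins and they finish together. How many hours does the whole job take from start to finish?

160/17 hours

In 8 hours Drone 2 does 8/10 = 4/5 of the job, leaving 1/5.
Drone 2 and Drone 3 together work at 17/120 per hour, so finishing takes 1/5 ÷ 17/120 = 24/17 hours.
Total time = 8 + 24/17 = 160/17 hours.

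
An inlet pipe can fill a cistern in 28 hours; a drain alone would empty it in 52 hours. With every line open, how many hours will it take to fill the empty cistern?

Net rate = 1/28 − 1/52 = (13 − 7)/364 = 6/364 = 3/182 per hour.
Filling time = 1 ÷ (3/182) = 182/3 hours.

182/3 hours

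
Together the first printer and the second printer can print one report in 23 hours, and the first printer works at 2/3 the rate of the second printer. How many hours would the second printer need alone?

115/3 hours

Let the second printer's rate be r; then the first printer's rate is (2/3)r, so together (2/3 + 1)r = (5/3)r = 1/23.
Thus r = 3/115 per hour.
The second printer alone: 115/3 hours; the first printer alone: 115/2 hours.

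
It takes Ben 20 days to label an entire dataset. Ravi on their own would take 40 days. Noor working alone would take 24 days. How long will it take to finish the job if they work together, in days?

Combined rate: 1/20 + 1/40 + 1/24 = (6 + 3 + 5)/120 = 14/120 = 7/60 per day.
Time = 1 ÷ (7/60) = 60/7 days.

60/7 days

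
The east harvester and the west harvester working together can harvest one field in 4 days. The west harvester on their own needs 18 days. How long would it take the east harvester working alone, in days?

36/7 days

Combined rate is 1/4 per day.
Known contribution: 1/18 per day.
So the east harvester's rate is 1/4 − 1/18 = 7/36, meaning 36/7 days alone.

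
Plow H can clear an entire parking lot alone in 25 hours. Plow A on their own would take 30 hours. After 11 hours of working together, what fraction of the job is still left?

Combined rate: 1/25 + 1/30 = (6 + 5)/150 = 11/150 per hour.
In 11 hours they complete 11·11/150 = 121/150 of the job.
So 29/150 remains.

29/150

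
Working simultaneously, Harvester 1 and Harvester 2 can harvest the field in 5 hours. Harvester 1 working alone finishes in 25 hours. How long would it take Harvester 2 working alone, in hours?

Combined rate is 1/5 per hour.
Known contribution: 1/25 per hour.
So Harvester 2's rate is 1/5 − 1/25 = 4/25, meaning 25/4 hours alone.

25/4 hours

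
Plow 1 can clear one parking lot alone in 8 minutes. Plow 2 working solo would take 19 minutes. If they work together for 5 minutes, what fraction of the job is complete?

135/152

Combined rate: 1/8 + 1/19 = (19 + 8)/152 = 27/152 per minute.
In 5 minutes they complete 5·27/152 = 135/152 of the job.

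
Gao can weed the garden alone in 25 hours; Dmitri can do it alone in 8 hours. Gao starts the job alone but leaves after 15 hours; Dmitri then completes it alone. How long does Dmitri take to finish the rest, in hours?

In 15 hours Gao does 15/25 = 3/5 of the job, leaving 2/5.
Dmitri works at 1/8 per hour, so finishing takes 2/5 ÷ 1/8 = 16/5 hours.

16/5 hours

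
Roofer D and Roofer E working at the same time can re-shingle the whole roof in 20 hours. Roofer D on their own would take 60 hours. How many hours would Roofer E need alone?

Combined rate is 1/20 per hour.
Known contribution: 1/60 per hour.
So Roofer E's rate is 1/20 − 1/60 = 1/30, meaning 30 hours alone.

30 hours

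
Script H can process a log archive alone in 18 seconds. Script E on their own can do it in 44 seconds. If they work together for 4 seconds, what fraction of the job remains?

68/99

Combined rate: 1/18 + 1/44 = (22 + 9)/396 = 31/396 per second.
In 4 seconds they complete 4·31/396 = 31/99 of the job.
So 68/99 remains.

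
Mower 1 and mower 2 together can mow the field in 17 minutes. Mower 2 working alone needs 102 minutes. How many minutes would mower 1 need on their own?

102/5 minutes

Combined rate is 1/17 per minute.
Known contribution: 1/102 per minute.
So mower 1's rate is 1/17 − 1/102 = 5/102, meaning 102/5 minutes alone.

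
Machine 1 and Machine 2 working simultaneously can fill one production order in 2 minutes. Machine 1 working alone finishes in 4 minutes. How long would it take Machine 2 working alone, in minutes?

4 minutes

Combined rate is 1/2 per minute.
Known contribution: 1/4 per minute.
So Machine 2's rate is 1/2 − 1/4 = 1/4, meaning 4 minutes alone.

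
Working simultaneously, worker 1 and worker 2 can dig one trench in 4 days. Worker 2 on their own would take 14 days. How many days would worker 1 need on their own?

28/5 days

Combined rate is 1/4 per day.
Known contribution: 1/14 per day.
So worker 1's rate is 1/4 − 1/14 = 5/28, meaning 28/5 days alone.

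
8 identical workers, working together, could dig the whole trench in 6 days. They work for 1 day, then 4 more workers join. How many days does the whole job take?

13/3 days

One worker does 1/48 of the job per day.
After 1 day with 8 workers, 1/6 is done (5/6 left).
With 12 workers the rate is 12/48 = 1/4, so the rest takes 5/6 ÷ 1/4 = 10/3 days.
Total = 1 + 10/3 = 13/3 days.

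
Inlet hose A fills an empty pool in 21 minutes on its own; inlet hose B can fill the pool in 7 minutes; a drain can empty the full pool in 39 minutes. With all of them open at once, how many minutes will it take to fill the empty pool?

Net rate = 1/21 + 1/7 − 1/39 = (13 + 39 − 7)/273 = 45/273 = 15/91 per minute.
Filling time = 1 ÷ (15/91) = 91/15 minutes.

91/15 minutes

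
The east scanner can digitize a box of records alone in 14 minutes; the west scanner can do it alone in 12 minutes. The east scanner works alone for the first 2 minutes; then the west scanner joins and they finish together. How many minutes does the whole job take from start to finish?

98/13 minutes

In 2 minutes the east scanner does 2/14 = 1/7 of the job, leaving 6/7.
The east scanner and the west scanner together work at 13/84 per minute, so finishing takes 6/7 ÷ 13/84 = 72/13 minutes.
Total time = 2 + 72/13 = 98/13 minutes.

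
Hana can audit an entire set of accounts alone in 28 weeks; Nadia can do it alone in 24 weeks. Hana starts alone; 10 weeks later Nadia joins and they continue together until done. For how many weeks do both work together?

108/13 weeks

In 10 weeks Hana does 10/28 = 5/14 of the job, leaving 9/14.
Hana and Nadia together work at 13/168 per week, so finishing takes 9/14 ÷ 13/168 = 108/13 weeks.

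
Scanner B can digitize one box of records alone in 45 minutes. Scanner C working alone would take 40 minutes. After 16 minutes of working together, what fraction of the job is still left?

11/45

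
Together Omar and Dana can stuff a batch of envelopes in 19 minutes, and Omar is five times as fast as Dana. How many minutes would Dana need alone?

Let Dana's rate be r; then Omar's rate is 5r, so together (5 + 1)r = 6r = 1/19.
Thus r = 1/114 per minute.
Dana alone: 114 minutes; Omar alone: 114/5 minutes.

114 minutes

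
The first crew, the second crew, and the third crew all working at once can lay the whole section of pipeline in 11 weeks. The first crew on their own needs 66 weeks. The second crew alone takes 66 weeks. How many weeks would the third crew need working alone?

33/2 weeks

Combined rate is 1/11 per week.
Known contribution: 1/66 + 1/66 = (1 + 1)/66 = 2/66 = 1/33 per week.
So the third crew's rate is 1/11 − 1/33 = 2/33, meaning 33/2 weeks alone.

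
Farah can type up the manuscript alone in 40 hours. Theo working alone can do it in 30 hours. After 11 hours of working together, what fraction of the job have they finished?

Combined rate: 1/40 + 1/30 = (3 + 4)/120 = 7/120 per hour.
In 11 hours they complete 11·7/120 = 77/120 of the job.

77/120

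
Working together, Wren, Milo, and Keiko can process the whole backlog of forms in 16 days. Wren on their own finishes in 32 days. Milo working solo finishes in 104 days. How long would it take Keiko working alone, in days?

Combined rate is 1/16 per day.
Known contribution: 1/32 + 1/104 = (13 + 4)/416 = 17/416 per day.
So Keiko's rate is 1/16 − 17/416 = 9/416, meaning 416/9 days alone.

416/9 days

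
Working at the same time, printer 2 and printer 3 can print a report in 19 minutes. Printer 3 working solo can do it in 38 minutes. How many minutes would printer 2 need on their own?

38 minutes

Combined rate is 1/19 per minute.
Known contribution: 1/38 per minute.
So printer 2's rate is 1/19 − 1/38 = 1/38, meaning 38 minutes alone.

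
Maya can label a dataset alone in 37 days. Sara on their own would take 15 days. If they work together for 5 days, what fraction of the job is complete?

52/111

Combined rate: 1/37 + 1/15 = (15 + 37)/555 = 52/555 per day.
In 5 days they complete 5·52/555 = 52/111 of the job.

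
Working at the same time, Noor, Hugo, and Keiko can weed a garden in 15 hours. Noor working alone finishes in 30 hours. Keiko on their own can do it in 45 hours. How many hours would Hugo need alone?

90 hours

Combined rate is 1/15 per hour.
Known contribution: 1/30 + 1/45 = (3 + 2)/90 = 5/90 = 1/18 per hour.
So Hugo's rate is 1/15 − 1/18 = 1/90, meaning 90 hours alone.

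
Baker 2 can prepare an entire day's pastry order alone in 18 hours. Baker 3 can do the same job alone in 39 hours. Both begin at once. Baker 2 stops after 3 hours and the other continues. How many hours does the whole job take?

In the first 3 hours the combined rate is 19/234, so 19/78 of the job is done, leaving 59/78.
After baker 2 leaves the rate is 1/39 per hour; the remaining 59/78 takes 59/2 hours.
Total = 3 + 59/2 = 65/2 hours.

65/2 hours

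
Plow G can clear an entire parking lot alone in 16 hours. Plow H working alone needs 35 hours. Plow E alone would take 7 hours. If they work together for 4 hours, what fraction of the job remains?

9/140

Combined rate: 1/16 + 1/35 + 1/7 = (35 + 16 + 80)/560 = 131/560 per hour.
In 4 hours they complete 4·131/560 = 131/140 of the job.
So 9/140 remains.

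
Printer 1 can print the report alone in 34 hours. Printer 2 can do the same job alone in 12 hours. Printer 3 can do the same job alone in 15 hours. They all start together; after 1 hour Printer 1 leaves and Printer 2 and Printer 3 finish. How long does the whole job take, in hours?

In the first 1 hour the combined rate is 61/340, so 61/340 of the job is done, leaving 279/340.
After Printer 1 leaves the rate is 3/20 per hour; the remaining 279/340 takes 93/17 hours.
Total = 1 + 93/17 = 110/17 hours.

110/17 hours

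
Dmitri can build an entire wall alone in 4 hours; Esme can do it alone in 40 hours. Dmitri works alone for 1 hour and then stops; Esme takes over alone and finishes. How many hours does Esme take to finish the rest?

30 hours

In 1 hour Dmitri does 1/4 of the job, leaving 3/4.
Esme works at 1/40 per hour, so finishing takes 3/4 ÷ 1/40 = 30 hours.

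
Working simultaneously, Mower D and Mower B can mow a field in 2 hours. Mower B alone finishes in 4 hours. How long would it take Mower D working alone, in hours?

4 hours

Combined rate is 1/2 per hour.
Known contribution: 1/4 per hour.
So Mower D's rate is 1/2 − 1/4 = 1/4, meaning 4 hours alone.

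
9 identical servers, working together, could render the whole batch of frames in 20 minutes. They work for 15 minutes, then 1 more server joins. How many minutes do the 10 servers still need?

One server does 1/180 of the job per minute.
After 15 minutes with 9 servers, 3/4 is done (1/4 left).
With 10 servers the rate is 10/180 = 1/18, so the rest takes 1/4 ÷ 1/18 = 9/2 minutes.

9/2 minutes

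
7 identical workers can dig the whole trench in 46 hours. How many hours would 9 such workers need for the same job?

Total work is 7·46 = 322 worker-hours.
With 9 workers: 322/9 hours.

322/9 hours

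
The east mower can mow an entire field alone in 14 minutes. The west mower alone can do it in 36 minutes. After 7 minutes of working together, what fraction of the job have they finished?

Combined rate: 1/14 + 1/36 = (18 + 7)/252 = 25/252 per minute.
In 7 minutes they complete 7·25/252 = 25/36 of the job.

25/36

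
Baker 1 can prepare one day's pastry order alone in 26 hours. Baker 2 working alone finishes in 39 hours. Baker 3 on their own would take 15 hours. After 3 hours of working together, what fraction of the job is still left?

Combined rate: 1/26 + 1/39 + 1/15 = (15 + 10 + 26)/390 = 51/390 = 17/130 per hour.
In 3 hours they complete 3·17/130 = 51/130 of the job.
So 79/130 remains.

79/130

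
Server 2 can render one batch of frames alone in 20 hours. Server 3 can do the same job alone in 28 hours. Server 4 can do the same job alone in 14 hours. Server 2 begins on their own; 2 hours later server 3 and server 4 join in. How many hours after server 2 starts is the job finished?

In the first 2 hours server 2 alone does 2/20 = 1/10 of the job, leaving 9/10.
Once everyone is working, combined rate: 1/20 + 1/28 + 1/14 = (7 + 5 + 10)/140 = 22/140 = 11/70 per hour.
Remaining 9/10 at 11/70 per hour takes 63/11 hours.
Total from the start = 2 + 63/11 = 85/11 hours.

85/11 hours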